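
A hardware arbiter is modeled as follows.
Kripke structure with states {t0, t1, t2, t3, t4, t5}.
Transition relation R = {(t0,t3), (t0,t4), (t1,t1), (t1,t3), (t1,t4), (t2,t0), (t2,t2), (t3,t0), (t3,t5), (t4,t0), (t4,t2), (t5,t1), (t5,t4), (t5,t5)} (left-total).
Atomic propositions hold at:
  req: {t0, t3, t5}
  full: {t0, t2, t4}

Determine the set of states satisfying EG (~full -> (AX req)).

{t0, t2, t3, t4}

Sat(~full) = {t1, t3, t5}
Sat(AX req) = {s : every successor in {t0, t3, t5}} = {t3}
Sat(~full -> (AX req)) = {t0, t2, t3, t4}
EG (~full -> (AX req)): greatest fixpoint, start Z0 = {t0, t2, t3, t4}, keep only states in Sat with some successor in Z. Already a fixed point.
Sat(EG (~full -> (AX req))) = {t0, t2, t3, t4}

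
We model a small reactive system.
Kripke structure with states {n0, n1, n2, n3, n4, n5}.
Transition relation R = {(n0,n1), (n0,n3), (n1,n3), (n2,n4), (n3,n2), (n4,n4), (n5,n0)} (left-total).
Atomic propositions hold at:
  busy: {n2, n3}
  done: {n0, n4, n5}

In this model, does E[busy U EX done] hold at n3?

Yes

Sat(EX done) = {s : some successor in {n0, n4, n5}} = {n2, n4, n5}
E[busy U EX done]: least fixpoint, start Z0 = Sat(EX done) = {n2, n4, n5}, add states in Sat(busy) with some successor in Z. Z1 = {n2, n3, n4, n5}; fixed.
Sat(E[busy U EX done]) = {n2, n3, n4, n5}
n3 ∈ Sat(E[busy U EX done]) = {n2, n3, n4, n5}, so the formula holds at n3.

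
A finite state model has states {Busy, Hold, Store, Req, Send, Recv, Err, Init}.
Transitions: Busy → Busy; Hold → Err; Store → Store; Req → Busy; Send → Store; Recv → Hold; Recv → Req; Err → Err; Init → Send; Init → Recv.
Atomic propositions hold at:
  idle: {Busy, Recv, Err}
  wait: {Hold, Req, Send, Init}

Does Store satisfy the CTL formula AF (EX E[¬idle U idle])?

No

Sat(¬idle) = {Hold, Store, Req, Send, Init}
E[¬idle U idle]: least fixpoint, start Z0 = Sat(idle) = {Busy, Recv, Err}, add states in Sat(¬idle) with some successor in Z. Z1 = {Busy, Hold, Req, Recv, Err, Init}; fixed.
Sat(E[¬idle U idle]) = {Busy, Hold, Req, Recv, Err, Init}
Sat(EX E[¬idle U idle]) = {s : some successor in {Busy, Hold, Req, Recv, Err, Init}} = {Busy, Hold, Req, Recv, Err, Init}
AF (EX E[¬idle U idle]): least fixpoint, start Z0 = {Busy, Hold, Req, Recv, Err, Init}, add states with every successor in Z. Already a fixed point.
Sat(AF (EX E[¬idle U idle])) = {Busy, Hold, Req, Recv, Err, Init}
Store ∉ Sat(AF (EX E[¬idle U idle])) = {Busy, Hold, Req, Recv, Err, Init}, so the formula does not hold at Store.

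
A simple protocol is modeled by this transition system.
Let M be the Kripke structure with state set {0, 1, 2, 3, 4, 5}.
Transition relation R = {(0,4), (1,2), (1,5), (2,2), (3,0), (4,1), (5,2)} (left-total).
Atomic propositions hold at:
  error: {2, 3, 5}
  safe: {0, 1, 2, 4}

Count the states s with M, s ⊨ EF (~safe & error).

5

Sat(~safe) = {3, 5}
Sat(~safe & error) = {3, 5}
EF (~safe & error): least fixpoint, start Z0 = {3, 5}, add states with some successor in Z. Z1 = {1, 3, 5}; Z2 = {1, 3, 4, 5}; Z3 = {0, 1, 3, 4, 5}; fixed.
Sat(EF (~safe & error)) = {0, 1, 3, 4, 5}
|Sat(EF (~safe & error))| = |{0, 1, 3, 4, 5}| = 5.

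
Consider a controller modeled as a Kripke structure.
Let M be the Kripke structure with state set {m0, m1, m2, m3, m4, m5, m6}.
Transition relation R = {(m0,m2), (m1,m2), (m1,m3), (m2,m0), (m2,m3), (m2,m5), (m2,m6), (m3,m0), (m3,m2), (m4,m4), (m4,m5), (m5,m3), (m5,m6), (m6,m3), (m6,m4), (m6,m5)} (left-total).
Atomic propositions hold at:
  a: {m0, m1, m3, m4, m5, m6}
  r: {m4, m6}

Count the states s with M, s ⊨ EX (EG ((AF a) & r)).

4

AF a: least fixpoint, start Z0 = {m0, m1, m3, m4, m5, m6}, add states with every successor in Z. Z1 = {m0, m1, m2, m3, m4, m5, m6}; fixed.
Sat(AF a) = {m0, m1, m2, m3, m4, m5, m6}
Sat((AF a) & r) = {m4, m6}
EG ((AF a) & r): greatest fixpoint, start Z0 = {m4, m6}, keep only states in Sat with some successor in Z. Already a fixed point.
Sat(EG ((AF a) & r)) = {m4, m6}
Sat(EX (EG ((AF a) & r))) = {s : some successor in {m4, m6}} = {m2, m4, m5, m6}
|Sat(EX (EG ((AF a) & r)))| = |{m2, m4, m5, m6}| = 4.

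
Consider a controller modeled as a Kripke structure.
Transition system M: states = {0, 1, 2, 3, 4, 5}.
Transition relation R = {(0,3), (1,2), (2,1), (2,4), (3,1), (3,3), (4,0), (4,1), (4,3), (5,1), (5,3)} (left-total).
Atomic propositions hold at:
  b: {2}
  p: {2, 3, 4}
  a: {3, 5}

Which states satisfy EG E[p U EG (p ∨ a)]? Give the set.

Sat(p ∨ a) = {2, 3, 4, 5}
EG (p ∨ a): greatest fixpoint, start Z0 = {2, 3, 4, 5}, keep only states in Sat with some successor in Z. Already a fixed point.
Sat(EG (p ∨ a)) = {2, 3, 4, 5}
E[p U EG (p ∨ a)]: least fixpoint, start Z0 = Sat(EG (p ∨ a)) = {2, 3, 4, 5}, add states in Sat(p) with some successor in Z. Already a fixed point.
Sat(E[p U EG (p ∨ a)]) = {2, 3, 4, 5}
EG E[p U EG (p ∨ a)]: greatest fixpoint, start Z0 = {2, 3, 4, 5}, keep only states in Sat with some successor in Z. Already a fixed point.
Sat(EG E[p U EG (p ∨ a)]) = {2, 3, 4, 5}

{2, 3, 4, 5}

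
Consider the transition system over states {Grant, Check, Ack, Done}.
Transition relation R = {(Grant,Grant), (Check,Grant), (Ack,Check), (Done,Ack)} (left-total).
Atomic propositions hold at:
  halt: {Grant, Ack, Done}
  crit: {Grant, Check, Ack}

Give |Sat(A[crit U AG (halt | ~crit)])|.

Sat(~crit) = {Done}
Sat(halt | ~crit) = {Grant, Ack, Done}
AG (halt | ~crit): greatest fixpoint, start Z0 = {Grant, Ack, Done}, keep only states in Sat with every successor in Z. Z1 = {Grant, Done}; Z2 = {Grant}; fixed.
Sat(AG (halt | ~crit)) = {Grant}
A[crit U AG (halt | ~crit)]: least fixpoint, start Z0 = Sat(AG (halt | ~crit)) = {Grant}, add states in Sat(crit) with every successor in Z. Z1 = {Grant, Check}; Z2 = {Grant, Check, Ack}; fixed.
Sat(A[crit U AG (halt | ~crit)]) = {Grant, Check, Ack}
|Sat(A[crit U AG (halt | ~crit)])| = |{Grant, Check, Ack}| = 3.

3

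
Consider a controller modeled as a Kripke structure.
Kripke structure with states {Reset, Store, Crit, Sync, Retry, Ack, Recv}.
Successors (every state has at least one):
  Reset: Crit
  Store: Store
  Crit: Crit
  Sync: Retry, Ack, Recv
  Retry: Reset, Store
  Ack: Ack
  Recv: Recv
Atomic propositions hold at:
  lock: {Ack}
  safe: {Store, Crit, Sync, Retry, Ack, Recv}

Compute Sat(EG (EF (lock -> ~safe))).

{Reset, Store, Crit, Sync, Retry, Recv}

Sat(~safe) = {Reset}
Sat(lock -> ~safe) = {Reset, Store, Crit, Sync, Retry, Recv}
EF (lock -> ~safe): least fixpoint, start Z0 = {Reset, Store, Crit, Sync, Retry, Recv}, add states with some successor in Z. Already a fixed point.
Sat(EF (lock -> ~safe)) = {Reset, Store, Crit, Sync, Retry, Recv}
EG (EF (lock -> ~safe)): greatest fixpoint, start Z0 = {Reset, Store, Crit, Sync, Retry, Recv}, keep only states in Sat with some successor in Z. Already a fixed point.
Sat(EG (EF (lock -> ~safe))) = {Reset, Store, Crit, Sync, Retry, Recv}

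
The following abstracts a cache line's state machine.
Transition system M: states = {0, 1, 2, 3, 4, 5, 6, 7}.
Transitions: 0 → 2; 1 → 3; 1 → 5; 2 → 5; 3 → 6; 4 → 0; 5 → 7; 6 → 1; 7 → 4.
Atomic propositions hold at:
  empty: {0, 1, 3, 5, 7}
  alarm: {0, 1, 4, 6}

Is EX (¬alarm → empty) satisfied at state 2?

Sat(¬alarm) = {2, 3, 5, 7}
Sat(¬alarm → empty) = {0, 1, 3, 4, 5, 6, 7}
Sat(EX (¬alarm → empty)) = {s : some successor in {0, 1, 3, 4, 5, 6, 7}} = {1, 2, 3, 4, 5, 6, 7}
2 ∈ Sat(EX (¬alarm → empty)) = {1, 2, 3, 4, 5, 6, 7}, so the formula holds at 2.

Yes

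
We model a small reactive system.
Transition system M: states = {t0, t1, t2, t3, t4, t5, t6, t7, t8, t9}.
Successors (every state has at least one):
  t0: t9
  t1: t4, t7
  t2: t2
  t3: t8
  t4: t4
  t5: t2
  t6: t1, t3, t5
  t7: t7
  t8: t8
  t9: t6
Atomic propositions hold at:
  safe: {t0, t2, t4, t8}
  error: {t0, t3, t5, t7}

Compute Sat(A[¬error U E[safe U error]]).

Sat(¬error) = {t1, t2, t4, t6, t8, t9}
E[safe U error]: least fixpoint, start Z0 = Sat(error) = {t0, t3, t5, t7}, add states in Sat(safe) with some successor in Z. Already a fixed point.
Sat(E[safe U error]) = {t0, t3, t5, t7}
A[¬error U E[safe U error]]: least fixpoint, start Z0 = Sat(E[safe U error]) = {t0, t3, t5, t7}, add states in Sat(¬error) with every successor in Z. Already a fixed point.
Sat(A[¬error U E[safe U error]]) = {t0, t3, t5, t7}

{t0, t3, t5, t7}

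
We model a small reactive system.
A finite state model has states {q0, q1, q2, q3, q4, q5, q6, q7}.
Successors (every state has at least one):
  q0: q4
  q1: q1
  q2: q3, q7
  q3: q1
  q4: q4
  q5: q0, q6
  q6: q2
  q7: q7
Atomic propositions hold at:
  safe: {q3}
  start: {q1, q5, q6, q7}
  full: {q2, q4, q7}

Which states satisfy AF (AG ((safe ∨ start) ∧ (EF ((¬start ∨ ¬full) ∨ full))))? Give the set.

Sat(safe ∨ start) = {q1, q3, q5, q6, q7}
Sat(¬start) = {q0, q2, q3, q4}
Sat(¬full) = {q0, q1, q3, q5, q6}
Sat(¬start ∨ ¬full) = {q0, q1, q2, q3, q4, q5, q6}
Sat((¬start ∨ ¬full) ∨ full) = {q0, q1, q2, q3, q4, q5, q6, q7}
EF ((¬start ∨ ¬full) ∨ full): least fixpoint, start Z0 = {q0, q1, q2, q3, q4, q5, q6, q7}, add states with some successor in Z. Already a fixed point.
Sat(EF ((¬start ∨ ¬full) ∨ full)) = {q0, q1, q2, q3, q4, q5, q6, q7}
Sat((safe ∨ start) ∧ (EF ((¬start ∨ ¬full) ∨ full))) = {q1, q3, q5, q6, q7}
AG ((safe ∨ start) ∧ (EF ((¬start ∨ ¬full) ∨ full))): greatest fixpoint, start Z0 = {q1, q3, q5, q6, q7}, keep only states in Sat with every successor in Z. Z1 = {q1, q3, q7}; fixed.
Sat(AG ((safe ∨ start) ∧ (EF ((¬start ∨ ¬full) ∨ full)))) = {q1, q3, q7}
AF (AG ((safe ∨ start) ∧ (EF ((¬start ∨ ¬full) ∨ full)))): least fixpoint, start Z0 = {q1, q3, q7}, add states with every successor in Z. Z1 = {q1, q2, q3, q7}; Z2 = {q1, q2, q3, q6, q7}; fixed.
Sat(AF (AG ((safe ∨ start) ∧ (EF ((¬start ∨ ¬full) ∨ full))))) = {q1, q2, q3, q6, q7}

{q1, q2, q3, q6, q7}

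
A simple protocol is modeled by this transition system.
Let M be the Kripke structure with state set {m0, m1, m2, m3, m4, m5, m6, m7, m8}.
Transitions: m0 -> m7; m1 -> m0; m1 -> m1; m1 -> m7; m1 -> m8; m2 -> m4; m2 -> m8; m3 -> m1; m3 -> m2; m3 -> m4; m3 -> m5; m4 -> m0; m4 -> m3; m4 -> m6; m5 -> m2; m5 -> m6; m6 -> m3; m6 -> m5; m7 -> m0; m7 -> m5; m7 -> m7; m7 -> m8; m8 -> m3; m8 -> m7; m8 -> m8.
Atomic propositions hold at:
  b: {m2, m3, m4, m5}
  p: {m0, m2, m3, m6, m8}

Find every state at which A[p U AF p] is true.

{m0, m2, m3, m4, m5, m6, m8}

AF p: least fixpoint, start Z0 = {m0, m2, m3, m6, m8}, add states with every successor in Z. Z1 = {m0, m2, m3, m4, m5, m6, m8}; fixed.
Sat(AF p) = {m0, m2, m3, m4, m5, m6, m8}
A[p U AF p]: least fixpoint, start Z0 = Sat(AF p) = {m0, m2, m3, m4, m5, m6, m8}, add states in Sat(p) with every successor in Z. Already a fixed point.
Sat(A[p U AF p]) = {m0, m2, m3, m4, m5, m6, m8}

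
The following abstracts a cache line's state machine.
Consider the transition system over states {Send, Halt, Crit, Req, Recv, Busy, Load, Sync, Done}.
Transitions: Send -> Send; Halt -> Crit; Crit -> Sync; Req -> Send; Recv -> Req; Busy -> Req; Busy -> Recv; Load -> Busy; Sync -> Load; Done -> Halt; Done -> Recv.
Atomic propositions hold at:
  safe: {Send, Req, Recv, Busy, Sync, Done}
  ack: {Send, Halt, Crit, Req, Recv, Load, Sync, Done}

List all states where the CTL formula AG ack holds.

AG ack: greatest fixpoint, start Z0 = {Send, Halt, Crit, Req, Recv, Load, Sync, Done}, keep only states in Sat with every successor in Z. Z1 = {Send, Halt, Crit, Req, Recv, Sync, Done}; Z2 = {Send, Halt, Crit, Req, Recv, Done}; Z3 = {Send, Halt, Req, Recv, Done}; Z4 = {Send, Req, Recv, Done}; Z5 = {Send, Req, Recv}; fixed.
Sat(AG ack) = {Send, Req, Recv}

{Send, Req, Recv}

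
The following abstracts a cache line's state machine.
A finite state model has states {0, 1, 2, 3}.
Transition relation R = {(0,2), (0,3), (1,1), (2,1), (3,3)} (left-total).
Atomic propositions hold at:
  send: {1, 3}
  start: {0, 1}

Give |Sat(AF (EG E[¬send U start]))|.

3

Sat(¬send) = {0, 2}
E[¬send U start]: least fixpoint, start Z0 = Sat(start) = {0, 1}, add states in Sat(¬send) with some successor in Z. Z1 = {0, 1, 2}; fixed.
Sat(E[¬send U start]) = {0, 1, 2}
EG E[¬send U start]: greatest fixpoint, start Z0 = {0, 1, 2}, keep only states in Sat with some successor in Z. Already a fixed point.
Sat(EG E[¬send U start]) = {0, 1, 2}
AF (EG E[¬send U start]): least fixpoint, start Z0 = {0, 1, 2}, add states with every successor in Z. Already a fixed point.
Sat(AF (EG E[¬send U start])) = {0, 1, 2}
|Sat(AF (EG E[¬send U start]))| = |{0, 1, 2}| = 3.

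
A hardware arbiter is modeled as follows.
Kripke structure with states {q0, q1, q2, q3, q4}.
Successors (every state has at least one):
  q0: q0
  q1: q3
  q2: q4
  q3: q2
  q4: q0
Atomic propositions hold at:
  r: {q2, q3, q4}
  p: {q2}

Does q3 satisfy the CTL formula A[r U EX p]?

Yes

Sat(EX p) = {s : some successor in {q2}} = {q3}
A[r U EX p]: least fixpoint, start Z0 = Sat(EX p) = {q3}, add states in Sat(r) with every successor in Z. Already a fixed point.
Sat(A[r U EX p]) = {q3}
q3 ∈ Sat(A[r U EX p]) = {q3}, so the formula holds at q3.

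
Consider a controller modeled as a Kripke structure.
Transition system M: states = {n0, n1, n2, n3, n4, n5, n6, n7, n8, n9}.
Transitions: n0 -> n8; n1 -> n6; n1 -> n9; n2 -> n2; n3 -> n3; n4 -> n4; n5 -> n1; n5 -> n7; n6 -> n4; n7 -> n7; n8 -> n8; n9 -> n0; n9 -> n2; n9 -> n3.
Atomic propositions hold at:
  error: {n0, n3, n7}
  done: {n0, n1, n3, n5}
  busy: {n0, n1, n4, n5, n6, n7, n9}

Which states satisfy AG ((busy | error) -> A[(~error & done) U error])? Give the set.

Sat(busy | error) = {n0, n1, n3, n4, n5, n6, n7, n9}
Sat(~error) = {n1, n2, n4, n5, n6, n8, n9}
Sat(~error & done) = {n1, n5}
A[(~error & done) U error]: least fixpoint, start Z0 = Sat(error) = {n0, n3, n7}, add states in Sat(~error & done) with every successor in Z. Already a fixed point.
Sat(A[(~error & done) U error]) = {n0, n3, n7}
Sat((busy | error) -> A[(~error & done) U error]) = {n0, n2, n3, n7, n8}
AG ((busy | error) -> A[(~error & done) U error]): greatest fixpoint, start Z0 = {n0, n2, n3, n7, n8}, keep only states in Sat with every successor in Z. Already a fixed point.
Sat(AG ((busy | error) -> A[(~error & done) U error])) = {n0, n2, n3, n7, n8}

{n0, n2, n3, n7, n8}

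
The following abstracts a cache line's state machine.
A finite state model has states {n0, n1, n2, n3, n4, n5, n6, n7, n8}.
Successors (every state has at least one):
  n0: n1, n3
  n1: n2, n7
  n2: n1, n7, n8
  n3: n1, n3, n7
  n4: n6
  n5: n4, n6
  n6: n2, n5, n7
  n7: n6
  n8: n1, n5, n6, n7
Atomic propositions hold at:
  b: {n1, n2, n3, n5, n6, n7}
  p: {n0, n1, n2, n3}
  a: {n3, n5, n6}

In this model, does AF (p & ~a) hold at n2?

Yes

Sat(~a) = {n0, n1, n2, n4, n7, n8}
Sat(p & ~a) = {n0, n1, n2}
AF (p & ~a): least fixpoint, start Z0 = {n0, n1, n2}, add states with every successor in Z. Already a fixed point.
Sat(AF (p & ~a)) = {n0, n1, n2}
n2 ∈ Sat(AF (p & ~a)) = {n0, n1, n2}, so the formula holds at n2.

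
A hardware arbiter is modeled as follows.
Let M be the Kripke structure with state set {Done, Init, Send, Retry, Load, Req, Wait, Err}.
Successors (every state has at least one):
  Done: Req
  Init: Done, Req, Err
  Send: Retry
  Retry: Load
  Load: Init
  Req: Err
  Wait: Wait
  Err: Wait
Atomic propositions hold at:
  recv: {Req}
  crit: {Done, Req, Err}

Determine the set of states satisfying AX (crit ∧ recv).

{Done}

Sat(crit ∧ recv) = {Req}
Sat(AX (crit ∧ recv)) = {s : every successor in {Req}} = {Done}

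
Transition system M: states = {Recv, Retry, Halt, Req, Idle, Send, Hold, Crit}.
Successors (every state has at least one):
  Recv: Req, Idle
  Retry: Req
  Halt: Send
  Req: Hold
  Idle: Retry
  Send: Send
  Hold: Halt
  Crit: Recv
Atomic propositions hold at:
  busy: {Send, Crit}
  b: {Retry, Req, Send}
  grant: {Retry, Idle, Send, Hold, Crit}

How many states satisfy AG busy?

AG busy: greatest fixpoint, start Z0 = {Send, Crit}, keep only states in Sat with every successor in Z. Z1 = {Send}; fixed.
Sat(AG busy) = {Send}
|Sat(AG busy)| = |{Send}| = 1.

1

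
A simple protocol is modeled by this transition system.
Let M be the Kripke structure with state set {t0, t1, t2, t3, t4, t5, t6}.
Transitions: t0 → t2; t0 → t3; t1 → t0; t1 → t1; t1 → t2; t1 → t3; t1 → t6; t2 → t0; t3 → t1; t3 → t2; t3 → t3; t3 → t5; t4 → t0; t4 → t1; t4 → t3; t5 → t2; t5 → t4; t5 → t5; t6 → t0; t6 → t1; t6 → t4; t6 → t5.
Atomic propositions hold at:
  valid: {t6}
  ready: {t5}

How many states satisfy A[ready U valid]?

A[ready U valid]: least fixpoint, start Z0 = Sat(valid) = {t6}, add states in Sat(ready) with every successor in Z. Already a fixed point.
Sat(A[ready U valid]) = {t6}
|Sat(A[ready U valid])| = |{t6}| = 1.

1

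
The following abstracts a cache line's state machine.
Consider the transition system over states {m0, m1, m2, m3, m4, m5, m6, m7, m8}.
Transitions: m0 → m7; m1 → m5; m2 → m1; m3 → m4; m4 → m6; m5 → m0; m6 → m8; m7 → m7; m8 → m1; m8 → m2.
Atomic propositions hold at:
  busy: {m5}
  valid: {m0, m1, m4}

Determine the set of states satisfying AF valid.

{m0, m1, m2, m3, m4, m5, m6, m8}

AF valid: least fixpoint, start Z0 = {m0, m1, m4}, add states with every successor in Z. Z1 = {m0, m1, m2, m3, m4, m5}; Z2 = {m0, m1, m2, m3, m4, m5, m8}; Z3 = {m0, m1, m2, m3, m4, m5, m6, m8}; fixed.
Sat(AF valid) = {m0, m1, m2, m3, m4, m5, m6, m8}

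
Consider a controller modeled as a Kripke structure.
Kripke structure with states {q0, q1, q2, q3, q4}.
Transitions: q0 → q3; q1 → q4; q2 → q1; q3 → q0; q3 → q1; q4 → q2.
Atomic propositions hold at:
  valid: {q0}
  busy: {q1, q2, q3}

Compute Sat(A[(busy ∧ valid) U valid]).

Sat(busy ∧ valid) = ∅
A[(busy ∧ valid) U valid]: least fixpoint, start Z0 = Sat(valid) = {q0}, add states in Sat(busy ∧ valid) with every successor in Z. Already a fixed point.
Sat(A[(busy ∧ valid) U valid]) = {q0}

{q0}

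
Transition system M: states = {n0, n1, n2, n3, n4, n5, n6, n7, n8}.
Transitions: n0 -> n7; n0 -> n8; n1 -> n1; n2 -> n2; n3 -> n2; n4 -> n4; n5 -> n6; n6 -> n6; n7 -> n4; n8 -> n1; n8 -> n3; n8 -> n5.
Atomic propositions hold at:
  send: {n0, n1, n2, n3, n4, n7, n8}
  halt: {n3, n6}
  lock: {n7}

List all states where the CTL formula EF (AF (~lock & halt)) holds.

{n0, n3, n5, n6, n8}

Sat(~lock) = {n0, n1, n2, n3, n4, n5, n6, n8}
Sat(~lock & halt) = {n3, n6}
AF (~lock & halt): least fixpoint, start Z0 = {n3, n6}, add states with every successor in Z. Z1 = {n3, n5, n6}; fixed.
Sat(AF (~lock & halt)) = {n3, n5, n6}
EF (AF (~lock & halt)): least fixpoint, start Z0 = {n3, n5, n6}, add states with some successor in Z. Z1 = {n3, n5, n6, n8}; Z2 = {n0, n3, n5, n6, n8}; fixed.
Sat(EF (AF (~lock & halt))) = {n0, n3, n5, n6, n8}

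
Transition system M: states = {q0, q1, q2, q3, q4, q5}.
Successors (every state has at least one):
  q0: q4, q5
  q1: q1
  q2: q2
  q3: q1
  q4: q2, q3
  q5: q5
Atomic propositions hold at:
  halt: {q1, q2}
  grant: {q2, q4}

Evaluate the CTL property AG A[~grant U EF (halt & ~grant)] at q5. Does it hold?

No

Sat(~grant) = {q0, q1, q3, q5}
Sat(halt & ~grant) = {q1}
EF (halt & ~grant): least fixpoint, start Z0 = {q1}, add states with some successor in Z. Z1 = {q1, q3}; Z2 = {q1, q3, q4}; Z3 = {q0, q1, q3, q4}; fixed.
Sat(EF (halt & ~grant)) = {q0, q1, q3, q4}
A[~grant U EF (halt & ~grant)]: least fixpoint, start Z0 = Sat(EF (halt & ~grant)) = {q0, q1, q3, q4}, add states in Sat(~grant) with every successor in Z. Already a fixed point.
Sat(A[~grant U EF (halt & ~grant)]) = {q0, q1, q3, q4}
AG A[~grant U EF (halt & ~grant)]: greatest fixpoint, start Z0 = {q0, q1, q3, q4}, keep only states in Sat with every successor in Z. Z1 = {q1, q3}; fixed.
Sat(AG A[~grant U EF (halt & ~grant)]) = {q1, q3}
q5 ∉ Sat(AG A[~grant U EF (halt & ~grant)]) = {q1, q3}, so the formula does not hold at q5.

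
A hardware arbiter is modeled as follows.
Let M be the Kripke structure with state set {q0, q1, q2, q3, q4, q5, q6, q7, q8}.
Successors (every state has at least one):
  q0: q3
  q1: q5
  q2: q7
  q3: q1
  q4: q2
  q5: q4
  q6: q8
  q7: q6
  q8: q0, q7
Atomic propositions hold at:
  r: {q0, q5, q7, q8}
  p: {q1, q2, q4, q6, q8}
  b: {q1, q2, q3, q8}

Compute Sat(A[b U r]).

{q0, q1, q2, q3, q5, q7, q8}

A[b U r]: least fixpoint, start Z0 = Sat(r) = {q0, q5, q7, q8}, add states in Sat(b) with every successor in Z. Z1 = {q0, q1, q2, q5, q7, q8}; Z2 = {q0, q1, q2, q3, q5, q7, q8}; fixed.
Sat(A[b U r]) = {q0, q1, q2, q3, q5, q7, q8}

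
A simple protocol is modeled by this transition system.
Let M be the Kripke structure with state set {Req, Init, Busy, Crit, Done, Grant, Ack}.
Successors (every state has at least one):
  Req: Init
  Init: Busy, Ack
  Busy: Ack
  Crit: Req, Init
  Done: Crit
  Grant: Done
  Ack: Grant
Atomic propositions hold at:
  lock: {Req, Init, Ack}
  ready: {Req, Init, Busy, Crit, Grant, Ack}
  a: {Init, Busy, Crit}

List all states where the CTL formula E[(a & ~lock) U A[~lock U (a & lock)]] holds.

Sat(~lock) = {Busy, Crit, Done, Grant}
Sat(a & ~lock) = {Busy, Crit}
Sat(a & lock) = {Init}
A[~lock U (a & lock)]: least fixpoint, start Z0 = Sat((a & lock)) = {Init}, add states in Sat(~lock) with every successor in Z. Already a fixed point.
Sat(A[~lock U (a & lock)]) = {Init}
E[(a & ~lock) U A[~lock U (a & lock)]]: least fixpoint, start Z0 = Sat(A[~lock U (a & lock)]) = {Init}, add states in Sat(a & ~lock) with some successor in Z. Z1 = {Init, Crit}; fixed.
Sat(E[(a & ~lock) U A[~lock U (a & lock)]]) = {Init, Crit}

{Init, Crit}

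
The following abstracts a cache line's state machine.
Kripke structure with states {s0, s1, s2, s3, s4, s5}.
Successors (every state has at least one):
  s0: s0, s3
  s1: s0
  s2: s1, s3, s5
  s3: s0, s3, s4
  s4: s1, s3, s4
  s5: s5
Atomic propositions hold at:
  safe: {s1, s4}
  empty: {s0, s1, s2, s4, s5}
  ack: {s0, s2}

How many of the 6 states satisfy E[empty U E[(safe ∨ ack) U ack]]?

Sat(safe ∨ ack) = {s0, s1, s2, s4}
E[(safe ∨ ack) U ack]: least fixpoint, start Z0 = Sat(ack) = {s0, s2}, add states in Sat(safe ∨ ack) with some successor in Z. Z1 = {s0, s1, s2}; Z2 = {s0, s1, s2, s4}; fixed.
Sat(E[(safe ∨ ack) U ack]) = {s0, s1, s2, s4}
E[empty U E[(safe ∨ ack) U ack]]: least fixpoint, start Z0 = Sat(E[(safe ∨ ack) U ack]) = {s0, s1, s2, s4}, add states in Sat(empty) with some successor in Z. Already a fixed point.
Sat(E[empty U E[(safe ∨ ack) U ack]]) = {s0, s1, s2, s4}
|Sat(E[empty U E[(safe ∨ ack) U ack]])| = |{s0, s1, s2, s4}| = 4.

4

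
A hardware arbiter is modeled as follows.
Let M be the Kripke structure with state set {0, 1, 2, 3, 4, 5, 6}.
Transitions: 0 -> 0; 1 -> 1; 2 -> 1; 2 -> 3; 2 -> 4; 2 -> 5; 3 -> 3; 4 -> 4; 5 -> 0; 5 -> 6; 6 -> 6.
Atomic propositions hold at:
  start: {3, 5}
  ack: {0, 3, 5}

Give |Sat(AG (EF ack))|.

EF ack: least fixpoint, start Z0 = {0, 3, 5}, add states with some successor in Z. Z1 = {0, 2, 3, 5}; fixed.
Sat(EF ack) = {0, 2, 3, 5}
AG (EF ack): greatest fixpoint, start Z0 = {0, 2, 3, 5}, keep only states in Sat with every successor in Z. Z1 = {0, 3}; fixed.
Sat(AG (EF ack)) = {0, 3}
|Sat(AG (EF ack))| = |{0, 3}| = 2.

2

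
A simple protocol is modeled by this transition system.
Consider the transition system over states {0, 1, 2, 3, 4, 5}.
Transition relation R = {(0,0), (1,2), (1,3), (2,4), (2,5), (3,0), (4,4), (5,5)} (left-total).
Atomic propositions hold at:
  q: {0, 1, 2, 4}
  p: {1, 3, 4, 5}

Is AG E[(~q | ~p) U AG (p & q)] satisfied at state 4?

Sat(~q) = {3, 5}
Sat(~p) = {0, 2}
Sat(~q | ~p) = {0, 2, 3, 5}
Sat(p & q) = {1, 4}
AG (p & q): greatest fixpoint, start Z0 = {1, 4}, keep only states in Sat with every successor in Z. Z1 = {4}; fixed.
Sat(AG (p & q)) = {4}
E[(~q | ~p) U AG (p & q)]: least fixpoint, start Z0 = Sat(AG (p & q)) = {4}, add states in Sat(~q | ~p) with some successor in Z. Z1 = {2, 4}; fixed.
Sat(E[(~q | ~p) U AG (p & q)]) = {2, 4}
AG E[(~q | ~p) U AG (p & q)]: greatest fixpoint, start Z0 = {2, 4}, keep only states in Sat with every successor in Z. Z1 = {4}; fixed.
Sat(AG E[(~q | ~p) U AG (p & q)]) = {4}
4 ∈ Sat(AG E[(~q | ~p) U AG (p & q)]) = {4}, so the formula holds at 4.

Yes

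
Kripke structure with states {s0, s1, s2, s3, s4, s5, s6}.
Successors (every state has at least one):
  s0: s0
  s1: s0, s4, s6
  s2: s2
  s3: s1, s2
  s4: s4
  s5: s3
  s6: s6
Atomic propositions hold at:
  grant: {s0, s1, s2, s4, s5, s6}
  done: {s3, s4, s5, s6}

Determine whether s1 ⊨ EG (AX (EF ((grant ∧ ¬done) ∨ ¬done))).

No

Sat(¬done) = {s0, s1, s2}
Sat(grant ∧ ¬done) = {s0, s1, s2}
Sat((grant ∧ ¬done) ∨ ¬done) = {s0, s1, s2}
EF ((grant ∧ ¬done) ∨ ¬done): least fixpoint, start Z0 = {s0, s1, s2}, add states with some successor in Z. Z1 = {s0, s1, s2, s3}; Z2 = {s0, s1, s2, s3, s5}; fixed.
Sat(EF ((grant ∧ ¬done) ∨ ¬done)) = {s0, s1, s2, s3, s5}
Sat(AX (EF ((grant ∧ ¬done) ∨ ¬done))) = {s : every successor in {s0, s1, s2, s3, s5}} = {s0, s2, s3, s5}
EG (AX (EF ((grant ∧ ¬done) ∨ ¬done))): greatest fixpoint, start Z0 = {s0, s2, s3, s5}, keep only states in Sat with some successor in Z. Already a fixed point.
Sat(EG (AX (EF ((grant ∧ ¬done) ∨ ¬done)))) = {s0, s2, s3, s5}
s1 ∉ Sat(EG (AX (EF ((grant ∧ ¬done) ∨ ¬done)))) = {s0, s2, s3, s5}, so the formula does not hold at s1.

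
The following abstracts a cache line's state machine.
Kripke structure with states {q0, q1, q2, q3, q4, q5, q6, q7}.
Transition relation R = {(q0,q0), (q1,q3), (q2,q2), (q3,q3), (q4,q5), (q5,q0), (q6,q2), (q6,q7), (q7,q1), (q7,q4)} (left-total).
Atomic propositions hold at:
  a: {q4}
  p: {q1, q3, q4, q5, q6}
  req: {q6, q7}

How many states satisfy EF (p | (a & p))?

Sat(a & p) = {q4}
Sat(p | (a & p)) = {q1, q3, q4, q5, q6}
EF (p | (a & p)): least fixpoint, start Z0 = {q1, q3, q4, q5, q6}, add states with some successor in Z. Z1 = {q1, q3, q4, q5, q6, q7}; fixed.
Sat(EF (p | (a & p))) = {q1, q3, q4, q5, q6, q7}
|Sat(EF (p | (a & p)))| = |{q1, q3, q4, q5, q6, q7}| = 6.

6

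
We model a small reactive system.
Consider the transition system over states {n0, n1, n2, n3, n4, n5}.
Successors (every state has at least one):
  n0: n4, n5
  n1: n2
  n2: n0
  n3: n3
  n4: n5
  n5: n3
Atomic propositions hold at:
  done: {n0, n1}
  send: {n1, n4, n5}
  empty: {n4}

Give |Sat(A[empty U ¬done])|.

Sat(¬done) = {n2, n3, n4, n5}
A[empty U ¬done]: least fixpoint, start Z0 = Sat(¬done) = {n2, n3, n4, n5}, add states in Sat(empty) with every successor in Z. Already a fixed point.
Sat(A[empty U ¬done]) = {n2, n3, n4, n5}
|Sat(A[empty U ¬done])| = |{n2, n3, n4, n5}| = 4.

4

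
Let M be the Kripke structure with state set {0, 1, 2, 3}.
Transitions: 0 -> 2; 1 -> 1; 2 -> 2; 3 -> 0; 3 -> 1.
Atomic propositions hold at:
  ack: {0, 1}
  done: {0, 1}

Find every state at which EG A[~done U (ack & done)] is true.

Sat(~done) = {2, 3}
Sat(ack & done) = {0, 1}
A[~done U (ack & done)]: least fixpoint, start Z0 = Sat((ack & done)) = {0, 1}, add states in Sat(~done) with every successor in Z. Z1 = {0, 1, 3}; fixed.
Sat(A[~done U (ack & done)]) = {0, 1, 3}
EG A[~done U (ack & done)]: greatest fixpoint, start Z0 = {0, 1, 3}, keep only states in Sat with some successor in Z. Z1 = {1, 3}; fixed.
Sat(EG A[~done U (ack & done)]) = {1, 3}

{1, 3}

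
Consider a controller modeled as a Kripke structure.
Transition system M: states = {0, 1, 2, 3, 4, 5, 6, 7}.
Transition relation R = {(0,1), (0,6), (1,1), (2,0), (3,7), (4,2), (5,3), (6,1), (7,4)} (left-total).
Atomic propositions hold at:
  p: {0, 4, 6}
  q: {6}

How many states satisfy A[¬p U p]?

Sat(¬p) = {1, 2, 3, 5, 7}
A[¬p U p]: least fixpoint, start Z0 = Sat(p) = {0, 4, 6}, add states in Sat(¬p) with every successor in Z. Z1 = {0, 2, 4, 6, 7}; Z2 = {0, 2, 3, 4, 6, 7}; Z3 = {0, 2, 3, 4, 5, 6, 7}; fixed.
Sat(A[¬p U p]) = {0, 2, 3, 4, 5, 6, 7}
|Sat(A[¬p U p])| = |{0, 2, 3, 4, 5, 6, 7}| = 7.

7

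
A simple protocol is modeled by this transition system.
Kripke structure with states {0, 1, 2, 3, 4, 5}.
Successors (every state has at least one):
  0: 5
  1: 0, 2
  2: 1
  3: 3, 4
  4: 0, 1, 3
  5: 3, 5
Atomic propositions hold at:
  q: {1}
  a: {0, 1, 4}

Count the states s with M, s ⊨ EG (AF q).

2

AF q: least fixpoint, start Z0 = {1}, add states with every successor in Z. Z1 = {1, 2}; fixed.
Sat(AF q) = {1, 2}
EG (AF q): greatest fixpoint, start Z0 = {1, 2}, keep only states in Sat with some successor in Z. Already a fixed point.
Sat(EG (AF q)) = {1, 2}
|Sat(EG (AF q))| = |{1, 2}| = 2.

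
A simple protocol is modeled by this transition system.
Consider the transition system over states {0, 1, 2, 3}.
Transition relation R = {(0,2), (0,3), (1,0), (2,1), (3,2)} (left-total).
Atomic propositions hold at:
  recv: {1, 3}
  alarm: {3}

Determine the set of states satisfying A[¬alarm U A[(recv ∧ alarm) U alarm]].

{3}

Sat(¬alarm) = {0, 1, 2}
Sat(recv ∧ alarm) = {3}
A[(recv ∧ alarm) U alarm]: least fixpoint, start Z0 = Sat(alarm) = {3}, add states in Sat(recv ∧ alarm) with every successor in Z. Already a fixed point.
Sat(A[(recv ∧ alarm) U alarm]) = {3}
A[¬alarm U A[(recv ∧ alarm) U alarm]]: least fixpoint, start Z0 = Sat(A[(recv ∧ alarm) U alarm]) = {3}, add states in Sat(¬alarm) with every successor in Z. Already a fixed point.
Sat(A[¬alarm U A[(recv ∧ alarm) U alarm]]) = {3}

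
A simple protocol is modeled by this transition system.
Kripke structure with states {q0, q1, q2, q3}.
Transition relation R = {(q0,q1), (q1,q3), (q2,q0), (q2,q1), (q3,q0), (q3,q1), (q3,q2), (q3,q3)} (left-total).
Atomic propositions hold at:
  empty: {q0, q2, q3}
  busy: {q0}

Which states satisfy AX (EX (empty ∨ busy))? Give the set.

Sat(empty ∨ busy) = {q0, q2, q3}
Sat(EX (empty ∨ busy)) = {s : some successor in {q0, q2, q3}} = {q1, q2, q3}
Sat(AX (EX (empty ∨ busy))) = {s : every successor in {q1, q2, q3}} = {q0, q1}

{q0, q1}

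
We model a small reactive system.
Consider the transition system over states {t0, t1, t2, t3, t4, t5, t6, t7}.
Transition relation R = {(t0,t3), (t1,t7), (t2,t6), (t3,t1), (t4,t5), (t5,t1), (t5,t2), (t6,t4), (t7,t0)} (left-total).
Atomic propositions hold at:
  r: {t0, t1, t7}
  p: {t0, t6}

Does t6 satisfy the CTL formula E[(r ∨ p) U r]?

Sat(r ∨ p) = {t0, t1, t6, t7}
E[(r ∨ p) U r]: least fixpoint, start Z0 = Sat(r) = {t0, t1, t7}, add states in Sat(r ∨ p) with some successor in Z. Already a fixed point.
Sat(E[(r ∨ p) U r]) = {t0, t1, t7}
t6 ∉ Sat(E[(r ∨ p) U r]) = {t0, t1, t7}, so the formula does not hold at t6.

No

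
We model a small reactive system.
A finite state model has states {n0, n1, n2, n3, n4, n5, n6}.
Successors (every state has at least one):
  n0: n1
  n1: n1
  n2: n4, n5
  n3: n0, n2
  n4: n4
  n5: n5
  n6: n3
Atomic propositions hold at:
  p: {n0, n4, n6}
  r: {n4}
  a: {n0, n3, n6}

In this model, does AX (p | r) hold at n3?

Sat(p | r) = {n0, n4, n6}
Sat(AX (p | r)) = {s : every successor in {n0, n4, n6}} = {n4}
n3 ∉ Sat(AX (p | r)) = {n4}, so the formula does not hold at n3.

No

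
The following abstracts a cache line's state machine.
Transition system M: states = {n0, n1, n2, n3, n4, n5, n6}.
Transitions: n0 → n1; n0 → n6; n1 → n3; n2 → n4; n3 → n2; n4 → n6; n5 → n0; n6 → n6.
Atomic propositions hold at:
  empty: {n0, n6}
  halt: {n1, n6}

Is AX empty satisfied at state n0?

Sat(AX empty) = {s : every successor in {n0, n6}} = {n4, n5, n6}
n0 ∉ Sat(AX empty) = {n4, n5, n6}, so the formula does not hold at n0.

No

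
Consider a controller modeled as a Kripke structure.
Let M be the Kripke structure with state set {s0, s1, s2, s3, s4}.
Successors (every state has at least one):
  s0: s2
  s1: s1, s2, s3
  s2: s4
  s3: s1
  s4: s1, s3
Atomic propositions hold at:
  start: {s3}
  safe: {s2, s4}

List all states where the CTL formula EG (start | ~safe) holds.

{s1, s3}

Sat(~safe) = {s0, s1, s3}
Sat(start | ~safe) = {s0, s1, s3}
EG (start | ~safe): greatest fixpoint, start Z0 = {s0, s1, s3}, keep only states in Sat with some successor in Z. Z1 = {s1, s3}; fixed.
Sat(EG (start | ~safe)) = {s1, s3}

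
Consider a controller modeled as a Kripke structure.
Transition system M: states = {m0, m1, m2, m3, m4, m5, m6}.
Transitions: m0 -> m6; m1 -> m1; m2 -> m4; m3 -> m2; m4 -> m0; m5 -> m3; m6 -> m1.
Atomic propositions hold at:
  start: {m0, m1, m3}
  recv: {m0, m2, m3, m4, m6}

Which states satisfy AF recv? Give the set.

AF recv: least fixpoint, start Z0 = {m0, m2, m3, m4, m6}, add states with every successor in Z. Z1 = {m0, m2, m3, m4, m5, m6}; fixed.
Sat(AF recv) = {m0, m2, m3, m4, m5, m6}

{m0, m2, m3, m4, m5, m6}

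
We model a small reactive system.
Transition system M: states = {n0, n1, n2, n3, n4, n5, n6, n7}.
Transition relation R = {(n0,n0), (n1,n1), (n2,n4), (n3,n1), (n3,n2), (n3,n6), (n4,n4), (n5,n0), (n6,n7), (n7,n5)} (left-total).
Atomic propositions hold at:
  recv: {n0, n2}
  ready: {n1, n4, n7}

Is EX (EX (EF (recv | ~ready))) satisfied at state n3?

Sat(~ready) = {n0, n2, n3, n5, n6}
Sat(recv | ~ready) = {n0, n2, n3, n5, n6}
EF (recv | ~ready): least fixpoint, start Z0 = {n0, n2, n3, n5, n6}, add states with some successor in Z. Z1 = {n0, n2, n3, n5, n6, n7}; fixed.
Sat(EF (recv | ~ready)) = {n0, n2, n3, n5, n6, n7}
Sat(EX (EF (recv | ~ready))) = {s : some successor in {n0, n2, n3, n5, n6, n7}} = {n0, n3, n5, n6, n7}
Sat(EX (EX (EF (recv | ~ready)))) = {s : some successor in {n0, n3, n5, n6, n7}} = {n0, n3, n5, n6, n7}
n3 ∈ Sat(EX (EX (EF (recv | ~ready)))) = {n0, n3, n5, n6, n7}, so the formula holds at n3.

Yes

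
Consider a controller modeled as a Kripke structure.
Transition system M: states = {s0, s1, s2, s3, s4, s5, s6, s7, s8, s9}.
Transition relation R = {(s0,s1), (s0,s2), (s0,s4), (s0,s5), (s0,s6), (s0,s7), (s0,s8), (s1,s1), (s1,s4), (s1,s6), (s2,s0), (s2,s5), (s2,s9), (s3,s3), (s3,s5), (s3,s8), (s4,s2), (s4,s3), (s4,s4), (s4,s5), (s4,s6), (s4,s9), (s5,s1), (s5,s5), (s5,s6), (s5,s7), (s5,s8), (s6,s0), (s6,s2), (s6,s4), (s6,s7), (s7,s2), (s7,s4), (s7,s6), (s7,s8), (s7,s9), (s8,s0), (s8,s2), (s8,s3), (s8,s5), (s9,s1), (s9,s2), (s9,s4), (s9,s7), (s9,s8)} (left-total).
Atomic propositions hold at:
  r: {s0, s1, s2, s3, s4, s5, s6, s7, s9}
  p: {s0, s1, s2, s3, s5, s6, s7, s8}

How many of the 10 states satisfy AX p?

Sat(AX p) = {s : every successor in {s0, s1, s2, s3, s5, s6, s7, s8}} = {s3, s5, s8}
|Sat(AX p)| = |{s3, s5, s8}| = 3.

3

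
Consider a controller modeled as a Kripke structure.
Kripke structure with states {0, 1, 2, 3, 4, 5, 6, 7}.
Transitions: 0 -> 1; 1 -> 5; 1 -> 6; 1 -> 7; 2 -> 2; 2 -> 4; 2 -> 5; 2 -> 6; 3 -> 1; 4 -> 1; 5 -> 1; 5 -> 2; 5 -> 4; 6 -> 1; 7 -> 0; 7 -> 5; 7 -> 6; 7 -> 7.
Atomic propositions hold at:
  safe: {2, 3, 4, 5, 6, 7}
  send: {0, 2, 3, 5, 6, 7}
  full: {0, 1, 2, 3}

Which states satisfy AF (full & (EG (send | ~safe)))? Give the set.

Sat(~safe) = {0, 1}
Sat(send | ~safe) = {0, 1, 2, 3, 5, 6, 7}
EG (send | ~safe): greatest fixpoint, start Z0 = {0, 1, 2, 3, 5, 6, 7}, keep only states in Sat with some successor in Z. Already a fixed point.
Sat(EG (send | ~safe)) = {0, 1, 2, 3, 5, 6, 7}
Sat(full & (EG (send | ~safe))) = {0, 1, 2, 3}
AF (full & (EG (send | ~safe))): least fixpoint, start Z0 = {0, 1, 2, 3}, add states with every successor in Z. Z1 = {0, 1, 2, 3, 4, 6}; Z2 = {0, 1, 2, 3, 4, 5, 6}; fixed.
Sat(AF (full & (EG (send | ~safe)))) = {0, 1, 2, 3, 4, 5, 6}

{0, 1, 2, 3, 4, 5, 6}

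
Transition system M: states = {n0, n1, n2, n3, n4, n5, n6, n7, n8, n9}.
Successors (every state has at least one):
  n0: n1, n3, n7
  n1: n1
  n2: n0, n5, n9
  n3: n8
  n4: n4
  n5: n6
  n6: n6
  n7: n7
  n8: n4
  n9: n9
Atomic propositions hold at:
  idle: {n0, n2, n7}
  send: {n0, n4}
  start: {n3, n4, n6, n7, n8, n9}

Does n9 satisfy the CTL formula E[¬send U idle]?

Sat(¬send) = {n1, n2, n3, n5, n6, n7, n8, n9}
E[¬send U idle]: least fixpoint, start Z0 = Sat(idle) = {n0, n2, n7}, add states in Sat(¬send) with some successor in Z. Already a fixed point.
Sat(E[¬send U idle]) = {n0, n2, n7}
n9 ∉ Sat(E[¬send U idle]) = {n0, n2, n7}, so the formula does not hold at n9.

No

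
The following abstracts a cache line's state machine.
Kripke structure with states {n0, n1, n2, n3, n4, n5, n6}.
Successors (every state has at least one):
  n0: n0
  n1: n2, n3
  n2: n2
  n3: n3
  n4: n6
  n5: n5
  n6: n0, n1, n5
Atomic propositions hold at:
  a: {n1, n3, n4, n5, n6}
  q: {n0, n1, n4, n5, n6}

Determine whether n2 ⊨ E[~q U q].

No

Sat(~q) = {n2, n3}
E[~q U q]: least fixpoint, start Z0 = Sat(q) = {n0, n1, n4, n5, n6}, add states in Sat(~q) with some successor in Z. Already a fixed point.
Sat(E[~q U q]) = {n0, n1, n4, n5, n6}
n2 ∉ Sat(E[~q U q]) = {n0, n1, n4, n5, n6}, so the formula does not hold at n2.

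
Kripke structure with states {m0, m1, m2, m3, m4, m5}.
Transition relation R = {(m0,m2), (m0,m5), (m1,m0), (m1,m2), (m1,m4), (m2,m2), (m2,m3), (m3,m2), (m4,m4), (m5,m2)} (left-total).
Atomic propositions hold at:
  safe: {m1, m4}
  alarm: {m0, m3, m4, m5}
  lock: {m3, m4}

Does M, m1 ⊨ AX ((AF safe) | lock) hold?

No

AF safe: least fixpoint, start Z0 = {m1, m4}, add states with every successor in Z. Already a fixed point.
Sat(AF safe) = {m1, m4}
Sat((AF safe) | lock) = {m1, m3, m4}
Sat(AX ((AF safe) | lock)) = {s : every successor in {m1, m3, m4}} = {m4}
m1 ∉ Sat(AX ((AF safe) | lock)) = {m4}, so the formula does not hold at m1.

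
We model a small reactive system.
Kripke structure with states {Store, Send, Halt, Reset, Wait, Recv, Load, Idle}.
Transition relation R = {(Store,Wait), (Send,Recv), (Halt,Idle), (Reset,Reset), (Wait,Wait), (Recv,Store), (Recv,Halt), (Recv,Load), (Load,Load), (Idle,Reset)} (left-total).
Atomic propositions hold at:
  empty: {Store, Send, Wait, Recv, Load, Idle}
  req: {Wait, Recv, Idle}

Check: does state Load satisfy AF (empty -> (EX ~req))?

Yes

Sat(~req) = {Store, Send, Halt, Reset, Load}
Sat(EX ~req) = {s : some successor in {Store, Send, Halt, Reset, Load}} = {Reset, Recv, Load, Idle}
Sat(empty -> (EX ~req)) = {Halt, Reset, Recv, Load, Idle}
AF (empty -> (EX ~req)): least fixpoint, start Z0 = {Halt, Reset, Recv, Load, Idle}, add states with every successor in Z. Z1 = {Send, Halt, Reset, Recv, Load, Idle}; fixed.
Sat(AF (empty -> (EX ~req))) = {Send, Halt, Reset, Recv, Load, Idle}
Load ∈ Sat(AF (empty -> (EX ~req))) = {Send, Halt, Reset, Recv, Load, Idle}, so the formula holds at Load.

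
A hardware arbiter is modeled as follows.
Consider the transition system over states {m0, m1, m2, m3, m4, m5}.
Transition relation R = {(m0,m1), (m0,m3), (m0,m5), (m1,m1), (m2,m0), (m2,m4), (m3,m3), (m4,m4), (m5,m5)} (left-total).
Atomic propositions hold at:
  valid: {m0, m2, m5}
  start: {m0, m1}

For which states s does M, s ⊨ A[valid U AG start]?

{m1}

AG start: greatest fixpoint, start Z0 = {m0, m1}, keep only states in Sat with every successor in Z. Z1 = {m1}; fixed.
Sat(AG start) = {m1}
A[valid U AG start]: least fixpoint, start Z0 = Sat(AG start) = {m1}, add states in Sat(valid) with every successor in Z. Already a fixed point.
Sat(A[valid U AG start]) = {m1}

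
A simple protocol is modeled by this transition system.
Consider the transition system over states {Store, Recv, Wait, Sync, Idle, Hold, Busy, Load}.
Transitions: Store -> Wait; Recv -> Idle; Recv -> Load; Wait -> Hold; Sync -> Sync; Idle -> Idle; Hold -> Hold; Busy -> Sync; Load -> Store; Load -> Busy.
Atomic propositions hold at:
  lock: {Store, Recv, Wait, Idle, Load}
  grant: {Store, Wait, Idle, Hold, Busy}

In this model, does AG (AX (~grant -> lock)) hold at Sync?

Sat(~grant) = {Recv, Sync, Load}
Sat(~grant -> lock) = {Store, Recv, Wait, Idle, Hold, Busy, Load}
Sat(AX (~grant -> lock)) = {s : every successor in {Store, Recv, Wait, Idle, Hold, Busy, Load}} = {Store, Recv, Wait, Idle, Hold, Load}
AG (AX (~grant -> lock)): greatest fixpoint, start Z0 = {Store, Recv, Wait, Idle, Hold, Load}, keep only states in Sat with every successor in Z. Z1 = {Store, Recv, Wait, Idle, Hold}; Z2 = {Store, Wait, Idle, Hold}; fixed.
Sat(AG (AX (~grant -> lock))) = {Store, Wait, Idle, Hold}
Sync ∉ Sat(AG (AX (~grant -> lock))) = {Store, Wait, Idle, Hold}, so the formula does not hold at Sync.

No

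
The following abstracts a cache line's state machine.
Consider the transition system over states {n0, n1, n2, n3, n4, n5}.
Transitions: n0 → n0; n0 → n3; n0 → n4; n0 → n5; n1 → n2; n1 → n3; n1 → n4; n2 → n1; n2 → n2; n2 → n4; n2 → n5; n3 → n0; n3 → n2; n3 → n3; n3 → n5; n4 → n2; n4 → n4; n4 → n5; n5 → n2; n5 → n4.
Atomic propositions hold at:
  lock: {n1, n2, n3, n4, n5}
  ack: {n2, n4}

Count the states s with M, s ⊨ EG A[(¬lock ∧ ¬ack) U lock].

Sat(¬lock) = {n0}
Sat(¬ack) = {n0, n1, n3, n5}
Sat(¬lock ∧ ¬ack) = {n0}
A[(¬lock ∧ ¬ack) U lock]: least fixpoint, start Z0 = Sat(lock) = {n1, n2, n3, n4, n5}, add states in Sat(¬lock ∧ ¬ack) with every successor in Z. Already a fixed point.
Sat(A[(¬lock ∧ ¬ack) U lock]) = {n1, n2, n3, n4, n5}
EG A[(¬lock ∧ ¬ack) U lock]: greatest fixpoint, start Z0 = {n1, n2, n3, n4, n5}, keep only states in Sat with some successor in Z. Already a fixed point.
Sat(EG A[(¬lock ∧ ¬ack) U lock]) = {n1, n2, n3, n4, n5}
|Sat(EG A[(¬lock ∧ ¬ack) U lock])| = |{n1, n2, n3, n4, n5}| = 5.

5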